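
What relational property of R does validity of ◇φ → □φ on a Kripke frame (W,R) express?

Partial functionality

Suppose ◇φ→□φ is valid. Take Rxy, Rxz and set V(φ)={y}. Then ◇φ at x, so □φ at x, so φ at z, i.e. z=y.
Conversely, any frame satisfying ∀x ∀y ∀z (Rxy ∧ Rxz → y = z) validates the schema.
Frame condition: ∀x ∀y ∀z (Rxy ∧ Rxz → y = z).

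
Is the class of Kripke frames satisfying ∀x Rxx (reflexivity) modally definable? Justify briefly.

Yes: it is reflexivity, defined by the T schema □q → q.
Suppose □q→q is valid. At any x set V(q)={w : Rxw}. Then □q holds at x, so q holds at x, i.e. Rxx.

Yes, by □q → q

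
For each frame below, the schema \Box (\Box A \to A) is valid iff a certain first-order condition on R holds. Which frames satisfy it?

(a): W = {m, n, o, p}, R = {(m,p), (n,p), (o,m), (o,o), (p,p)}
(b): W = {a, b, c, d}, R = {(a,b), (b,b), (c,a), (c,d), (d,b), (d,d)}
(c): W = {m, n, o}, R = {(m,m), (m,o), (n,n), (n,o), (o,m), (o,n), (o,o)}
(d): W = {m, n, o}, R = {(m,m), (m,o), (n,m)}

(c)

Frame correspondent (Sahlqvist): \forall x \forall y (Rxy \to Ryy) — i.e. shift-reflexivity.
(a): fails — Rom but not Rmm.
(b): fails — Rca but not Raa.
(c): satisfies the condition.
(d): fails — Rmo but not Roo.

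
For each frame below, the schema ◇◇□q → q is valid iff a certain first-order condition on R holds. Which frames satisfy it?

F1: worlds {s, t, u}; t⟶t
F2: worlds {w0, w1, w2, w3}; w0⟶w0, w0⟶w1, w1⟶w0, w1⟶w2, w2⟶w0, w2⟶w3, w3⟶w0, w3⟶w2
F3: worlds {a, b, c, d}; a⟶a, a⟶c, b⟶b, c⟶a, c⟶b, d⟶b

F1

The schema corresponds to a generalized confluence (Geach) condition: ∀x ∀y (xR²y → ∃w (yRw ∧ x = w)).
F1: satisfies the condition.
F2: fails — w1R²w1 but no w with w1Rw and w1=w.
F3: fails — aR²b but no w with bRw and a=w.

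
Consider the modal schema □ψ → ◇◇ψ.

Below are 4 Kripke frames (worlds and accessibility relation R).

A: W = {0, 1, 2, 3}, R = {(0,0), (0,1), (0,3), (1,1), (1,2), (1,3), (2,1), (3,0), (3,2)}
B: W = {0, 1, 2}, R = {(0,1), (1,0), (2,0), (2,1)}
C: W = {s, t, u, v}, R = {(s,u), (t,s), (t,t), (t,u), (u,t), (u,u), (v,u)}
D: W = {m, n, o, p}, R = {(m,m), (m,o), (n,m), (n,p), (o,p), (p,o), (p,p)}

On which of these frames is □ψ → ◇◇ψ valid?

Frame correspondent (Sahlqvist): ∀x ∃w (xRw ∧ xR²w) — i.e. a generalized confluence (Geach) condition.
A: condition met.
B: fails — at 0 but no w with 0Rw and 0R²w.
C: condition met.
D: condition met.
Valid on: A, C, D.

A, C, D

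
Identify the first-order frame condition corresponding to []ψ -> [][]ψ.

transitivity: forall x forall y forall z (Rxy & Ryz -> Rxz)

This is the 4 axiom.
Its frame correspondent is transitivity — forall x forall y forall z (Rxy & Ryz -> Rxz).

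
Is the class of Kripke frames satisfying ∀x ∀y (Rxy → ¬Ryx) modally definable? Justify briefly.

No

Modal frame validity is preserved under surjective bounded morphisms.
The 3-cycle (worlds 0,1,2 with 0→1→2→0) is asymmetric. Mapping every world to a single reflexive point • is a surjective bounded morphism, and the reflexive point is not asymmetric (R•• but asymmetry requires ¬R••).
So the class is not modally definable.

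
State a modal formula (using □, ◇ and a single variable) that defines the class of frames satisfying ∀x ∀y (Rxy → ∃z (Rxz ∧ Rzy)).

□□q → □q

The condition is density. The C4 schema □□q → □q defines it.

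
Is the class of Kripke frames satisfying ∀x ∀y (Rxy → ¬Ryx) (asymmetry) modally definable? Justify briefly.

If a class were modally definable it would be closed under surjective bounded morphisms (Goldblatt–Thomason).
The 3-cycle (worlds 0,1,2 with 0→1→2→0) is asymmetric. Mapping every world to a single reflexive point • is a surjective bounded morphism, and the reflexive point is not asymmetric (R•• but asymmetry requires ¬R••).
Hence asymmetry is not modally definable.

Not modally definable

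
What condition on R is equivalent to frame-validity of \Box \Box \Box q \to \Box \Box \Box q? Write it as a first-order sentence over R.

\forall x \forall z (x R^3 z \to \exists w (x R^3 w \wedge z = w))

This is a Sahlqvist (Geach-type) schema ◇^0□^3q → □^3◇^0q.
Minimal-valuation argument: fix x; take any y with xR^0y and any z with xR^3z. Set V(q) to the set of worlds R-reachable from y in exactly 3 steps. Then □^3q holds at y, so the antecedent holds at x; validity forces ◇^0q at z, giving a w with zR^0w and yR^3w.
First-order correspondent: \forall x \forall z (x R^3 z \to \exists w (x R^3 w \wedge z = w)).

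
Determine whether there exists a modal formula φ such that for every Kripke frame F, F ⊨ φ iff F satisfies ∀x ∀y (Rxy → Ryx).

This is a Sahlqvist condition; the B axiom r → □◇r defines it.
Suppose r→□◇r is valid. Take Rxy and set V(r)={x}. Then r at x, so □◇r at x, so ◇r at y, so some z with Ryz has r; z=x, i.e. Ryx.

Yes — defined by r → □◇r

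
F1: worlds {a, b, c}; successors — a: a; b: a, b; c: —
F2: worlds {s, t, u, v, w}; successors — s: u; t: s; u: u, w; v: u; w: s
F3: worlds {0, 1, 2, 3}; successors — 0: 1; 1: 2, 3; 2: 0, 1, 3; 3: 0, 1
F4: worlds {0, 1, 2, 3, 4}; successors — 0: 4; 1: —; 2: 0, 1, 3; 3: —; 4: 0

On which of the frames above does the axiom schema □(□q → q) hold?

This is the axiom for shift-reflexivity; its first-order frame correspondent is ∀x ∀y (Rxy → Ryy).
F1: satisfies the condition.
F2: fails — Ruw but not Rww.
F3: fails — R31 but not R11.
F4: fails — R23 but not R33.

F1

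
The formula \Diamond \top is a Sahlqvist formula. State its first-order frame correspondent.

seriality

◇⊤ holds at w iff w has a successor, so frame-validity of ◇⊤ is exactly seriality. Equivalently via □p → ◇p:
Suppose □p→◇p is valid. At any x set V(p)=W. Then □p at x, so ◇p at x, so x has a successor.
Conversely, on a frame with seriality the schema holds at every world under every valuation.
Frame condition: \forall x \exists y Rxy.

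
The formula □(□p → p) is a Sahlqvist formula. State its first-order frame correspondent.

This schema is the T□ axiom.
Its frame correspondent is shift-reflexivity — ∀x ∀y (Rxy → Ryy).

shift-reflexivity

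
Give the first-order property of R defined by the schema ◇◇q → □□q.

This is a Sahlqvist (Geach-type) schema ◇^2□^0q → □^2◇^0q.
Minimal-valuation argument: fix x; take any y with xR^2y and any z with xR^2z. Set V(q) to the set of worlds R-reachable from y in exactly 0 steps. Then □^0q holds at y, so the antecedent holds at x; validity forces ◇^0q at z, giving a w with zR^0w and yR^0w.
First-order correspondent: ∀x ∀y ∀z ((xR²y ∧ xR²z) → ∃w (y = w ∧ z = w)).

∀x ∀y ∀z ((xR²y ∧ xR²z) → ∃w (y = w ∧ z = w))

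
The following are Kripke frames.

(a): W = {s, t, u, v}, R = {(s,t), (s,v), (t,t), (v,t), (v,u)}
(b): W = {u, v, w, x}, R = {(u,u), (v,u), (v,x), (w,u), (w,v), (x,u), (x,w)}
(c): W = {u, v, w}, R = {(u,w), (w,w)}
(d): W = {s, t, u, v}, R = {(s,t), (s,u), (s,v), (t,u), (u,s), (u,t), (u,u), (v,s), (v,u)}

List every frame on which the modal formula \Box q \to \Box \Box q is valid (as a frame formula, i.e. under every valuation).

(c)

This is the axiom for transitivity; its first-order frame correspondent is \forall x \forall y \forall z (Rxy \wedge Ryz \to Rxz).
(a): fails — Rsv and Rvu but not Rsu.
(b): fails — Rxw and Rwv but not Rxv.
(c): condition met.
(d): fails — Rus and Rsv but not Ruv.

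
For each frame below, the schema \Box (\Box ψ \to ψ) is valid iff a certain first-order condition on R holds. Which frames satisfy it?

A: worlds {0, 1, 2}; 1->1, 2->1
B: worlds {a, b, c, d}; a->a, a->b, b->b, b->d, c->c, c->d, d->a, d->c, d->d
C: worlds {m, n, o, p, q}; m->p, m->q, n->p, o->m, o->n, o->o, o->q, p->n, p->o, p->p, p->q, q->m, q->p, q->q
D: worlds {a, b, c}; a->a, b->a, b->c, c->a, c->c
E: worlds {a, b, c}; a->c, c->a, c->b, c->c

A, B, D

Frame correspondent (Sahlqvist): \forall x \forall y (Rxy \to Ryy) — i.e. shift-reflexivity.
A: condition met.
B: condition met.
C: fails — Rom but not Rmm.
D: condition met.
E: fails — Rca but not Raa.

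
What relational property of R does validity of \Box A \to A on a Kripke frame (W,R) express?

Suppose □A→A is valid. At any x set V(A)={w : Rxw}. Then □A holds at x, so A holds at x, i.e. Rxx.

Reflexivity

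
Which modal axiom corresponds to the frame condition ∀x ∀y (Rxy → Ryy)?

The condition is shift-reflexivity. The T□ schema □(□r → r) defines it.

□(□r → r)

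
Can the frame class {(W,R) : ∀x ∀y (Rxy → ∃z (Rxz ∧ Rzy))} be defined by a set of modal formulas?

Yes: it is density, defined by the C4 schema □□q → □q.
Suppose □□q→□q is valid. Take Rxy and set V(q)={w : xR²w}. Then □□q at x, so □q at x, so q at y, i.e. ∃z(Rxz∧Rzy).

Definable; □□q → □q defines it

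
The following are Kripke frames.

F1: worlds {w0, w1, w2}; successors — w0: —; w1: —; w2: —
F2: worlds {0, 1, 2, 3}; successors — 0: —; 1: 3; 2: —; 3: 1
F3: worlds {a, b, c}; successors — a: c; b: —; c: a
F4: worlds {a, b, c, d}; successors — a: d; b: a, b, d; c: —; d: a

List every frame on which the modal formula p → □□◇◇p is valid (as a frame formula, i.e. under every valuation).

F1, F2, F3

The schema corresponds to a generalized confluence (Geach) condition: ∀x ∀z (xR²z → ∃w (x = w ∧ zR²w)).
F1: ✓.
F2: ✓.
F3: ✓.
F4: fails — bR²a but no w with b=w and aR²w.
Valid on: F1, F2, F3.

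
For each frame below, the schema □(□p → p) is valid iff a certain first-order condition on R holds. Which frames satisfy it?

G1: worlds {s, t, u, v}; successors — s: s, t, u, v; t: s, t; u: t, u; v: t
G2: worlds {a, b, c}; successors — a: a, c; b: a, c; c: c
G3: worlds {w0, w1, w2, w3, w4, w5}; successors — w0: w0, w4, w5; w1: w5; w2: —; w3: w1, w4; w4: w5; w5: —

G2

The schema corresponds to shift-reflexivity: ∀x ∀y (Rxy → Ryy).
G1: fails — Rsv but not Rvv.
G2: condition met.
G3: fails — Rw1w5 but not Rw5w5.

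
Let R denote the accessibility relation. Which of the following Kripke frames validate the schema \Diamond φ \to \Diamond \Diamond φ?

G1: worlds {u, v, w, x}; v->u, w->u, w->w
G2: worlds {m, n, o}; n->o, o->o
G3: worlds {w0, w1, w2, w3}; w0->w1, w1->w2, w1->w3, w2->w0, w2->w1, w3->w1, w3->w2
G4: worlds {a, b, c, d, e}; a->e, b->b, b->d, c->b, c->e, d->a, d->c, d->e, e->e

G2

The schema corresponds to a generalized confluence (Geach) condition: \forall x \forall y (xRy \to \exists w (y = w \wedge x R^2 w)).
G1: fails — vRu but no t with u=t and vR²t.
G2: condition met.
G3: fails — w0Rw1 but no w with w1=w and w0R²w.
G4: fails — dRa but no w with a=w and dR²w.
Valid on: G2.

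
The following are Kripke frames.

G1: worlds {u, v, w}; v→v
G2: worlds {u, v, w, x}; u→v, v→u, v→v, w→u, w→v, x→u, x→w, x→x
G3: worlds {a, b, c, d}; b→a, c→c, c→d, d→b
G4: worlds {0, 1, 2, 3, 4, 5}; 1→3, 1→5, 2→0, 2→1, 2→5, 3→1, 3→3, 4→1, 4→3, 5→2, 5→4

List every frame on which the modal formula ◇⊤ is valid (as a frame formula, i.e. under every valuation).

Frame correspondent (Sahlqvist): ∀x ∃y Rxy — i.e. seriality.
G1: fails — world u has no successor.
G2: satisfies the condition.
G3: fails — world a has no successor.
G4: fails — world 0 has no successor.
Valid on: G2.

G2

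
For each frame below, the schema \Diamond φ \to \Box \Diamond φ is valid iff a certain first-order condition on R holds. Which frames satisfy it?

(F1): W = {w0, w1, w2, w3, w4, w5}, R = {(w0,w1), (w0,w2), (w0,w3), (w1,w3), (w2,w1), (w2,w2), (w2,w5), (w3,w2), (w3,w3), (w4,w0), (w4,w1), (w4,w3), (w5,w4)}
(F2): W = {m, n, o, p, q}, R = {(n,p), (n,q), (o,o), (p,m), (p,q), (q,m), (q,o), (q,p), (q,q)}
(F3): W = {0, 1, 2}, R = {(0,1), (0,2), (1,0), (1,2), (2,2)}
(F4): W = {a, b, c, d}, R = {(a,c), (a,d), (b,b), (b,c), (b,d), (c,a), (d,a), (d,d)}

none

This is the axiom for the Euclidean property; its first-order frame correspondent is \forall x \forall y \forall z (Rxy \wedge Rxz \to Ryz).
(F1): fails — Rw0w1 and Rw0w1 but not Rw1w1.
(F2): fails — Rnp and Rnp but not Rpp.
(F3): fails — R02 and R01 but not R21.
(F4): fails — Rac and Rac but not Rcc.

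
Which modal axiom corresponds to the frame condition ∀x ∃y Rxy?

A defining formula is □s → ◇s (the D axiom).
Suppose □s→◇s is valid. At any x set V(s)=W. Then □s at x, so ◇s at x, so x has a successor.

□s → ◇s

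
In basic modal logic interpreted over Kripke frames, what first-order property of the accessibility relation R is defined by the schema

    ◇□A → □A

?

This is a form of the 5 axiom.
It corresponds to the Euclidean property: ∀x ∀y ∀z (Rxy ∧ Rxz → Ryz).

the Euclidean property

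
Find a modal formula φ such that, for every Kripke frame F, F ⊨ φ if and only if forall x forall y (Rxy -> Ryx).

p → □◇p

The condition is symmetry. The B schema p → □◇p defines it.
Suppose p→□◇p is valid. Take Rxy and set V(p)={x}. Then p at x, so □◇p at x, so ◇p at y, so some z with Ryz has p; z=x, i.e. Ryx.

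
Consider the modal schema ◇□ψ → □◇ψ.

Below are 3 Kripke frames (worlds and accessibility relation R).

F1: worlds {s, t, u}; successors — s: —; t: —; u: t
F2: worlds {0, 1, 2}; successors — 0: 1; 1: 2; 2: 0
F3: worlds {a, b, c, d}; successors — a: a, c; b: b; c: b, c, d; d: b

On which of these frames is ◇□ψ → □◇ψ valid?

The schema corresponds to convergence: ∀x ∀y ∀z (Rxy ∧ Rxz → ∃w (Ryw ∧ Rzw)).
F1: fails — Rut and Rut but t and t have no common successor.
F2: condition met.
F3: condition met.
Valid on: F2, F3.

F2, F3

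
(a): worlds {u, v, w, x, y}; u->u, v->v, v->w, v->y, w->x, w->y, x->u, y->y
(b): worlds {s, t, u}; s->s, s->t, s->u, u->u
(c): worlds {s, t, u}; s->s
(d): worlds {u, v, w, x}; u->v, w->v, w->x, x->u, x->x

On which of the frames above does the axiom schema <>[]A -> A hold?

(c)

Frame correspondent (Sahlqvist): forall x forall y (Rxy -> Ryx) — i.e. symmetry.
(a): fails — Rwx but not Rxw.
(b): fails — Rsu but not Rus.
(c): holds.
(d): fails — Ruv but not Rvu.
Valid on: (c).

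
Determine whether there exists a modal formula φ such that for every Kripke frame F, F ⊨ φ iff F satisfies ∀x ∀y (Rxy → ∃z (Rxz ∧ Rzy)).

The condition is density. A defining modal formula is □□q → □q.
Suppose □□q→□q is valid. Take Rxy and set V(q)={w : xR²w}. Then □□q at x, so □q at x, so q at y, i.e. ∃z(Rxz∧Rzy).

Yes — defined by □□q → □q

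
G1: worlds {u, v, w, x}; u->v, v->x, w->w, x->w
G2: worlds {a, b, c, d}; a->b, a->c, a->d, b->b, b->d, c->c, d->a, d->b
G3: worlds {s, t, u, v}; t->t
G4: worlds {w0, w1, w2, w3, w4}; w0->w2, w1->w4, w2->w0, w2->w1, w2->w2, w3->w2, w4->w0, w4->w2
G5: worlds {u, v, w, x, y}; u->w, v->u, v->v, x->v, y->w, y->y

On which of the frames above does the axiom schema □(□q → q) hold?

G3

Frame correspondent (Sahlqvist): ∀x ∀y (Rxy → Ryy) — i.e. shift-reflexivity.
G1: fails — Ruv but not Rvv.
G2: fails — Rad but not Rdd.
G3: holds.
G4: fails — Rw4w0 but not Rw0w0.
G5: fails — Ruw but not Rww.
Valid on: G3.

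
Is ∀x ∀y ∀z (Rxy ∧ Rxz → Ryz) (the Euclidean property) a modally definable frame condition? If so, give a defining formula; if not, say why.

Yes — defined by ◇q → □◇q

Yes: it is the Euclidean property, defined by the 5 schema ◇q → □◇q.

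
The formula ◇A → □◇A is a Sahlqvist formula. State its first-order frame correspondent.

Suppose ◇A→□◇A is valid. Take Rxy, Rxz and set V(A)={y}. Then ◇A at x, so □◇A at x, so ◇A at z, so some w with Rzw has A; w=y, i.e. Rzy. By symmetry of the argument, Ryz.

the Euclidean property: ∀x ∀y ∀z (Rxy ∧ Rxz → Ryz)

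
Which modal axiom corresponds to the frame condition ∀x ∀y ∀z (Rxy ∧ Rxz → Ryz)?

This is the Euclidean property; the standard corresponding axiom is 5: ◇ψ → □◇ψ.
Suppose ◇ψ→□◇ψ is valid. Take Rxy, Rxz and set V(ψ)={y}. Then ◇ψ at x, so □◇ψ at x, so ◇ψ at z, so some w with Rzw has ψ; w=y, i.e. Rzy. By symmetry of the argument, Ryz.

◇ψ → □◇ψ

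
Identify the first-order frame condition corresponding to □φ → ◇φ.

Seriality

This schema is the D axiom.
Its frame correspondent is seriality — ∀x ∃y Rxy.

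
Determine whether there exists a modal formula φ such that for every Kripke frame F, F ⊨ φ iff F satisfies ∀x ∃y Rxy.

The condition is seriality. A defining modal formula is □q → ◇q.

Definable; □q → ◇q defines it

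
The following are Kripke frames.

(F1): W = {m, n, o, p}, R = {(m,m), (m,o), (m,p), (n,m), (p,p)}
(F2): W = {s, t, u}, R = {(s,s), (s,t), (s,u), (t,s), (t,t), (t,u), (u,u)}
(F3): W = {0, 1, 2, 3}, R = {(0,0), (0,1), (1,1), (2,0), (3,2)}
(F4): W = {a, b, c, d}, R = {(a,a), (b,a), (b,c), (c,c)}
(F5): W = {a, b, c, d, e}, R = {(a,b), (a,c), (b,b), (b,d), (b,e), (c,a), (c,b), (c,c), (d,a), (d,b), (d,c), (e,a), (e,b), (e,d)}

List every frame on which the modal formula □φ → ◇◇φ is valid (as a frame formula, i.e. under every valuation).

(F2), (F5)

This is the axiom for a generalized confluence (Geach) condition; its first-order frame correspondent is ∀x ∃w (xRw ∧ xR²w).
(F1): fails — at o but no w with oRw and oR²w.
(F2): holds.
(F3): fails — at 3 but no w with 3Rw and 3R²w.
(F4): fails — at d but no w with dRw and dR²w.
(F5): holds.
Valid on: (F2), (F5).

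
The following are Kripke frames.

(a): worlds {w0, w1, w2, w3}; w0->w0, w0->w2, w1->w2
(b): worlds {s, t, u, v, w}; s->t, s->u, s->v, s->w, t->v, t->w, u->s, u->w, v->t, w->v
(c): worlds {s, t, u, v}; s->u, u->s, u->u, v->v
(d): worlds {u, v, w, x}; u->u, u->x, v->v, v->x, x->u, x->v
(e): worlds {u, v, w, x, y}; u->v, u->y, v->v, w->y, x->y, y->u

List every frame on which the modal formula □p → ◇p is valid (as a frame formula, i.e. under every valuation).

(b), (e)

The schema corresponds to seriality: ∀x ∃y Rxy.
(a): fails — world w2 has no successor.
(b): ✓.
(c): fails — world t has no successor.
(d): fails — world w has no successor.
(e): ✓.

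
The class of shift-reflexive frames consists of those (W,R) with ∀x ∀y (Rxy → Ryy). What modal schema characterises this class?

□(□r → r)

This is shift-reflexivity; the standard corresponding axiom is T□: □(□r → r).
Suppose □(□r→r) is valid. Take Rxy and set V(r)={w : Ryw}. Then at y, □r holds; since □(□r→r) at x, □r→r at y, so r at y, i.e. Ryy.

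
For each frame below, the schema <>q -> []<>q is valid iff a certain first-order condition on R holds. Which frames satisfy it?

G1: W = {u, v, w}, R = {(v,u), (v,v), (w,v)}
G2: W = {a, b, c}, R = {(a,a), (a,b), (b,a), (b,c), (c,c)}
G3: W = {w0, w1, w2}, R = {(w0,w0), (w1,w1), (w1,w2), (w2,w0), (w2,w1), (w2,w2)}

Frame correspondent (Sahlqvist): forall x forall y forall z (Rxy & Rxz -> Ryz) — i.e. the Euclidean property.
G1: fails — Rvu and Rvu but not Ruu.
G2: fails — Rab and Rab but not Rbb.
G3: fails — Rw2w1 and Rw2w0 but not Rw1w0.

none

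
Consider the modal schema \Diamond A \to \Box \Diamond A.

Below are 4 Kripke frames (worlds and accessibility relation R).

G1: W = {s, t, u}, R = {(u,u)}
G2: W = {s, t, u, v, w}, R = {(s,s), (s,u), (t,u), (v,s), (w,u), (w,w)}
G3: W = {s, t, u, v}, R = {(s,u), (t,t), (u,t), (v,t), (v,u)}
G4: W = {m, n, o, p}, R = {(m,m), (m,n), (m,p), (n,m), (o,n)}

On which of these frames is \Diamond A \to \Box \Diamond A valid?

The schema corresponds to the Euclidean property: \forall x \forall y \forall z (Rxy \wedge Rxz \to Ryz).
G1: condition met.
G2: fails — Rsu and Rsu but not Ruu.
G3: fails — Rsu and Rsu but not Ruu.
G4: fails — Rmn and Rmn but not Rnn.
Valid on: G1.

G1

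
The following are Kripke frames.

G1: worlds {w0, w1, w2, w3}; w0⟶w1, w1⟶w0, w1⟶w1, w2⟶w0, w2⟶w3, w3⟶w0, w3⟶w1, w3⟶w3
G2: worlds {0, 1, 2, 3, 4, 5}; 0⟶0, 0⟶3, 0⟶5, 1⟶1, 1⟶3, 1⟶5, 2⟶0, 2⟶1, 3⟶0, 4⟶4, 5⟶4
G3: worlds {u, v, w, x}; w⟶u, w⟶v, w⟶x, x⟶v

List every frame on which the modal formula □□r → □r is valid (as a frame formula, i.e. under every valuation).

Frame correspondent (Sahlqvist): ∀x ∀y (Rxy → ∃z (Rxz ∧ Rzy)) — i.e. density.
G1: ✓.
G2: ✓.
G3: fails — Rwu but no z with Rwz and Rzu.

G1, G2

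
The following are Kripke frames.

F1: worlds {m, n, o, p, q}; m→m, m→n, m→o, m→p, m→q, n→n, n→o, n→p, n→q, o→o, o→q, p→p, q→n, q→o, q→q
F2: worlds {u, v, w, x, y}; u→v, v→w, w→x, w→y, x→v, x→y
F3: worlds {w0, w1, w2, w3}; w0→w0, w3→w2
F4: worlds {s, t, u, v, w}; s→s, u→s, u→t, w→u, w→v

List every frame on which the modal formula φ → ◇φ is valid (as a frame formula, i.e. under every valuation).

F1

Frame correspondent (Sahlqvist): ∀x ∃w (x = w ∧ xRw) — i.e. a generalized confluence (Geach) condition.
F1: holds.
F2: fails — at u but no t with u=t and uRt.
F3: fails — at w1 but no w with w1=w and w1Rw.
F4: fails — at t but no w* with t=w* and tRw*.
Valid on: F1.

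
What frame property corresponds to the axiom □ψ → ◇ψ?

Suppose □ψ→◇ψ is valid. At any x set V(ψ)=W. Then □ψ at x, so ◇ψ at x, so x has a successor.
The converse is a direct semantic check.
Frame condition: ∀x ∃y Rxy.

seriality: ∀x ∃y Rxy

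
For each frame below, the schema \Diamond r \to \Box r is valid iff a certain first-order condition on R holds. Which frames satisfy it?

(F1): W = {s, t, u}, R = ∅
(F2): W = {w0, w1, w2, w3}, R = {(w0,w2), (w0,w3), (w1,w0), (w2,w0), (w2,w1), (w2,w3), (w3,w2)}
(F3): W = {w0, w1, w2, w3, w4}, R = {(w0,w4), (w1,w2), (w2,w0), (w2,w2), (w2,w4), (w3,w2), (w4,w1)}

Frame correspondent (Sahlqvist): \forall x \forall y \forall z (Rxy \wedge Rxz \to y = z) — i.e. partial functionality.
(F1): satisfies the condition.
(F2): fails — w0 sees both w2 and w3.
(F3): fails — w2 sees both w0 and w2.
Valid on: (F1).

(F1)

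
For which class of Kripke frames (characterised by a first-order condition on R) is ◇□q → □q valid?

This schema is equivalent to the 5 axiom ◇q → □◇q.
Its frame correspondent is the Euclidean property — ∀x ∀y ∀z (Rxy ∧ Rxz → Ryz).

the Euclidean property: ∀x ∀y ∀z (Rxy ∧ Rxz → Ryz)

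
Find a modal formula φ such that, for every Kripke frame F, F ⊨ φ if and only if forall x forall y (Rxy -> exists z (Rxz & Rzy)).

□□r → □r

This is density; the standard corresponding axiom is C4: □□r → □r.
Suppose □□r→□r is valid. Take Rxy and set V(r)={w : xR²w}. Then □□r at x, so □r at x, so r at y, i.e. ∃z(Rxz∧Rzy).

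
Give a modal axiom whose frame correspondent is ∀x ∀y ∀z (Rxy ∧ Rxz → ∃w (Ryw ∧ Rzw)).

◇□q → □◇q

A defining formula is ◇□q → □◇q (the .2 axiom).
Suppose ◇□q→□◇q is valid. Take Rxy, Rxz and set V(q)={w : Ryw}. Then □q at y so ◇□q at x, so □◇q at x, so ◇q at z, giving w with Rzw and Ryw.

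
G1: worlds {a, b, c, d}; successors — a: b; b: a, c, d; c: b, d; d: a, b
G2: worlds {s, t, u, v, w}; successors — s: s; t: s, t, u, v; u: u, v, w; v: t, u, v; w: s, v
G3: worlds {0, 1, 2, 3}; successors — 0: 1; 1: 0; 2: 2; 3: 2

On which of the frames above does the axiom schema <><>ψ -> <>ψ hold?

none

Frame correspondent (Sahlqvist): forall x forall y forall z (Rxy & Ryz -> Rxz) — i.e. transitivity.
G1: fails — Rbc and Rcb but not Rbb.
G2: fails — Ruv and Rvt but not Rut.
G3: fails — R01 and R10 but not R00.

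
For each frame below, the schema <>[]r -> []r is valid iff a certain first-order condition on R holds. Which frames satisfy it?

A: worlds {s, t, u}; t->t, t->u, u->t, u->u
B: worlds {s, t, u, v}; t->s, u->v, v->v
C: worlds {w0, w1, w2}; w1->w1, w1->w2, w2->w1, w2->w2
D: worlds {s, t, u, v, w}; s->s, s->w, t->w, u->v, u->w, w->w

A, C

Frame correspondent (Sahlqvist): forall x forall y forall z (Rxy & Rxz -> Ryz) — i.e. the Euclidean property.
A: condition met.
B: fails — Rts and Rts but not Rss.
C: condition met.
D: fails — Rsw and Rss but not Rws.
Valid on: A, C.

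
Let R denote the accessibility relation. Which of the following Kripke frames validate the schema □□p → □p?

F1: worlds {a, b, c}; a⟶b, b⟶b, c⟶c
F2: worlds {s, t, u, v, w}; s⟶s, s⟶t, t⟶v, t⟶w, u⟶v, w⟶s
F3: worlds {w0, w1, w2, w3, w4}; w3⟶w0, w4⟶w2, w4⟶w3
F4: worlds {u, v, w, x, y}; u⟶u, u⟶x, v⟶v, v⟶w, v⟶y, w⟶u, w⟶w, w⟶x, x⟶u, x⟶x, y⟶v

F1, F4

The schema corresponds to density: ∀x ∀y (Rxy → ∃z (Rxz ∧ Rzy)).
F1: satisfies the condition.
F2: fails — Ruv but no z with Ruz and Rzv.
F3: fails — Rw4w3 but no z with Rw4z and Rzw3.
F4: satisfies the condition.
Valid on: F1, F4.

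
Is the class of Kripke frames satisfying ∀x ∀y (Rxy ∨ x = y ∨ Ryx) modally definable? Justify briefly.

Any modally definable frame class is closed under disjoint unions.
Take 3 disjoint single-world reflexive frames: each is trivially connected, but their disjoint union has 3 worlds with no edge between distinct components, so it is not connected.
So the class is not modally definable.

Not modally definable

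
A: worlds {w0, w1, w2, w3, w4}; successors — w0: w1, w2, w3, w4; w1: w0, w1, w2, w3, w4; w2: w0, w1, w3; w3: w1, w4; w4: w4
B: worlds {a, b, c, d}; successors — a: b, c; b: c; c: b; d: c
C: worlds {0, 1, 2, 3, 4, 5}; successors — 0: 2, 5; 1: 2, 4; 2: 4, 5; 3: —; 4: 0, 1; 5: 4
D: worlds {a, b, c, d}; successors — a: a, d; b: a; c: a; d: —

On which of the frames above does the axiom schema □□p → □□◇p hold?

Frame correspondent (Sahlqvist): ∀x ∀z (xR²z → ∃w (xR²w ∧ zRw)) — i.e. a generalized confluence (Geach) condition.
A: condition met.
B: fails — bR²b but no w with bR²w and bRw.
C: fails — 0R²4 but no w with 0R²w and 4Rw.
D: fails — aR²d but no w with aR²w and dRw.

A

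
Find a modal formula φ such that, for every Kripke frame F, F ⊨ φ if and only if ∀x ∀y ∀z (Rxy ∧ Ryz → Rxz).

□p → □□p

A defining formula is □p → □□p (the 4 axiom).
Suppose □p→□□p is valid. Take Rxy, Ryz and set V(p)={w : Rxw}. Then □p at x, so □□p at x, so □p at y, so p at z, i.e. Rxz.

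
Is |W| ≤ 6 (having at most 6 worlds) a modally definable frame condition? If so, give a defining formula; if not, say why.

Any modally definable frame class is closed under disjoint unions.
Any modal formula valid on each of 7 disjoint one-world frames is valid on their disjoint union (validity is preserved under disjoint unions). Each one-world frame has |W|=1≤6, but the union has |W|=7.
Hence having at most 6 worlds is not modally definable.

No — not modally definable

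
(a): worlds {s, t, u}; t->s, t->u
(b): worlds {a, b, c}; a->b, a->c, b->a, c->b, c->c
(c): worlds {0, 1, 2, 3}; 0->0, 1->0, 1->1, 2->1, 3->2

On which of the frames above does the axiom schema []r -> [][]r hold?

The schema corresponds to transitivity: forall x forall y forall z (Rxy & Ryz -> Rxz).
(a): holds.
(b): fails — Rab and Rba but not Raa.
(c): fails — R32 and R21 but not R31.
Valid on: (a).

(a)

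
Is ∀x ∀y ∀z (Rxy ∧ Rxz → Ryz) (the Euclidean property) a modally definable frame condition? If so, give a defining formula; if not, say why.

This is a Sahlqvist condition; the 5 axiom ◇q → □◇q defines it.
Suppose ◇q→□◇q is valid. Take Rxy, Rxz and set V(q)={y}. Then ◇q at x, so □◇q at x, so ◇q at z, so some w with Rzw has q; w=y, i.e. Rzy. By symmetry of the argument, Ryz.

Yes, by ◇q → □◇q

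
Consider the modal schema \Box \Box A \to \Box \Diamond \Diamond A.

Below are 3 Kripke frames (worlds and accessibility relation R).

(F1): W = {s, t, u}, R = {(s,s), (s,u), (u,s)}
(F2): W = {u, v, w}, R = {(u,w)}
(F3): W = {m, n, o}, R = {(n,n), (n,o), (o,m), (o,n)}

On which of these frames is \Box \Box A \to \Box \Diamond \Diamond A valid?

(F1)

The schema corresponds to a generalized confluence (Geach) condition: \forall x \forall z (xRz \to \exists w (x R^2 w \wedge z R^2 w)).
(F1): condition met.
(F2): fails — uRw but no t with uR²t and wR²t.
(F3): fails — oRm but no w with oR²w and mR²w.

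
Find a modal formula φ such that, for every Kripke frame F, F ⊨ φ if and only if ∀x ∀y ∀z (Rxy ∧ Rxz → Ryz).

The condition is the Euclidean property. The 5 schema ◇p → □◇p defines it.
Suppose ◇p→□◇p is valid. Take Rxy, Rxz and set V(p)={y}. Then ◇p at x, so □◇p at x, so ◇p at z, so some w with Rzw has p; w=y, i.e. Rzy. By symmetry of the argument, Ryz.

◇p → □◇p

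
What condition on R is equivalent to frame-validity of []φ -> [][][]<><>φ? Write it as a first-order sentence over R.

forall x forall z (x R^3 z -> exists w (xRw & z R^2 w))

This is a Sahlqvist (Geach-type) schema ◇^0□^1φ → □^3◇^2φ.
First-order correspondent: forall x forall z (x R^3 z -> exists w (xRw & z R^2 w)).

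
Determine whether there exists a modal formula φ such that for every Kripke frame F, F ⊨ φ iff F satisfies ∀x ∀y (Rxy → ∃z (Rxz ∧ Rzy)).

Yes — defined by □□p → □p

This is a Sahlqvist condition; the C4 axiom □□p → □p defines it.
Suppose □□p→□p is valid. Take Rxy and set V(p)={w : xR²w}. Then □□p at x, so □p at x, so p at y, i.e. ∃z(Rxz∧Rzy).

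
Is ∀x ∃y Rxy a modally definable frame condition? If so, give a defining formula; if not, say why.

Yes, by □p → ◇p

The condition is seriality. A defining modal formula is □p → ◇p.
Suppose □p→◇p is valid. At any x set V(p)=W. Then □p at x, so ◇p at x, so x has a successor.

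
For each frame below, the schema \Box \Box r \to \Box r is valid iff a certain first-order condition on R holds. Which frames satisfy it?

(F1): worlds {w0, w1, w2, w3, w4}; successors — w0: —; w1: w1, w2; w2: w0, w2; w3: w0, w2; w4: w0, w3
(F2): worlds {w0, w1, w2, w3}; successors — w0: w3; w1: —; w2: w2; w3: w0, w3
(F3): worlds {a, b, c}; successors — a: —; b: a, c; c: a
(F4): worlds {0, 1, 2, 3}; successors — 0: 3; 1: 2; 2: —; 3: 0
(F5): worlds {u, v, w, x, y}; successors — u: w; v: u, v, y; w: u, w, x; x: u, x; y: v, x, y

(F2), (F5)

The schema corresponds to density: \forall x \forall y (Rxy \to \exists z (Rxz \wedge Rzy)).
(F1): fails — Rw4w3 but no z with Rw4z and Rzw3.
(F2): satisfies the condition.
(F3): fails — Rca but no z with Rcz and Rza.
(F4): fails — R12 but no z with R1z and Rz2.
(F5): satisfies the condition.
Valid on: (F2), (F5).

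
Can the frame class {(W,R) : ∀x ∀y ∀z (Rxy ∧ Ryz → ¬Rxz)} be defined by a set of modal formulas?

Any modally definable frame class is closed under surjective bounded morphisms.
The 3-cycle (worlds a,b,c with a→b→c→a) is intransitive. Mapping every world to a single reflexive point • is a surjective bounded morphism; the reflexive point is not intransitive (R••∧R•• but R••).
So no modal formula (or set of formulas) defines exactly the intransitive frames.

No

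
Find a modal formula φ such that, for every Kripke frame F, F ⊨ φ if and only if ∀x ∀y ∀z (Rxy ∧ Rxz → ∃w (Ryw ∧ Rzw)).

◇□r → □◇r

The condition is convergence. The .2 schema ◇□r → □◇r defines it.
Suppose ◇□r→□◇r is valid. Take Rxy, Rxz and set V(r)={w : Ryw}. Then □r at y so ◇□r at x, so □◇r at x, so ◇r at z, giving w with Rzw and Ryw.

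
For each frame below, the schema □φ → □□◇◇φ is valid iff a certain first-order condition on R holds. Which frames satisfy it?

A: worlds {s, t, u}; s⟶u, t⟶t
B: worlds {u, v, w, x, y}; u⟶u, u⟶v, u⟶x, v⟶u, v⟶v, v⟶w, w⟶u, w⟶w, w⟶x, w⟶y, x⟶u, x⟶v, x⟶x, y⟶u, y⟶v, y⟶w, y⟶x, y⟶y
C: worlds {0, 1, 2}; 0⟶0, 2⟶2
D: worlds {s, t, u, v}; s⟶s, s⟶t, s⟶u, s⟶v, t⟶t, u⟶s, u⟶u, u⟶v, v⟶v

Frame correspondent (Sahlqvist): ∀x ∀z (xR²z → ∃w (xRw ∧ zR²w)) — i.e. a generalized confluence (Geach) condition.
A: holds.
B: holds.
C: holds.
D: fails — uR²t but no w with uRw and tR²w.
Valid on: A, B, C.

A, B, C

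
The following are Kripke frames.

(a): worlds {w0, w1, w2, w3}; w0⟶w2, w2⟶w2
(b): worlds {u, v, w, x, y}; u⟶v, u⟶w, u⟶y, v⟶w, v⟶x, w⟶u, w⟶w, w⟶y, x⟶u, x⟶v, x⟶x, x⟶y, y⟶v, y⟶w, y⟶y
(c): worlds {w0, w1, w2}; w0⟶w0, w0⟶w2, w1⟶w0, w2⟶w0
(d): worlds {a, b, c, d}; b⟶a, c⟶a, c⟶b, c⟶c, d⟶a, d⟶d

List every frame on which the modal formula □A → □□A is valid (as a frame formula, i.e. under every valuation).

This is the axiom for transitivity; its first-order frame correspondent is ∀x ∀y ∀z (Rxy ∧ Ryz → Rxz).
(a): satisfies the condition.
(b): fails — Ruv and Rvx but not Rux.
(c): fails — Rw1w0 and Rw0w2 but not Rw1w2.
(d): satisfies the condition.

(a), (d)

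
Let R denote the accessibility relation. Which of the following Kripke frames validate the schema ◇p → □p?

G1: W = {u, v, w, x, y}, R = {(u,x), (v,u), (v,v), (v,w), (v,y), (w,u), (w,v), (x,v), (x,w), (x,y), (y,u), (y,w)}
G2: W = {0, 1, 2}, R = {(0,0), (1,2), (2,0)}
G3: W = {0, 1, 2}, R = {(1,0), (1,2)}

This is the axiom for partial functionality; its first-order frame correspondent is ∀x ∀y ∀z (Rxy ∧ Rxz → y = z).
G1: fails — v sees both u and v.
G2: satisfies the condition.
G3: fails — 1 sees both 0 and 2.
Valid on: G2.

G2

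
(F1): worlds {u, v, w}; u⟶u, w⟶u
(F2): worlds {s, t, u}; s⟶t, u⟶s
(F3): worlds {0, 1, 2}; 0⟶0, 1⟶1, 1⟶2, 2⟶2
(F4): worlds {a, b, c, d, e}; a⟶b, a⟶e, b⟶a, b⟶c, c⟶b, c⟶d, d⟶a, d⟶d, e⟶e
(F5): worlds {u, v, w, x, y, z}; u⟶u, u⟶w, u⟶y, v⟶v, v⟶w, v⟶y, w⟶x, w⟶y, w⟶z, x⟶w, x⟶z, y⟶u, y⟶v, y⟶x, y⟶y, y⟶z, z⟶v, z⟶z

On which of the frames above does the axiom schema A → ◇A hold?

(F3)

This is the axiom for reflexivity; its first-order frame correspondent is ∀x Rxx.
(F1): fails — world v does not see itself.
(F2): fails — world s does not see itself.
(F3): ✓.
(F4): fails — world a does not see itself.
(F5): fails — world w does not see itself.
Valid on: (F3).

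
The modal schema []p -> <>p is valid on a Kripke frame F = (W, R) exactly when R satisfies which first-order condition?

This schema is the D axiom.
It corresponds to seriality: forall x exists y Rxy.

Seriality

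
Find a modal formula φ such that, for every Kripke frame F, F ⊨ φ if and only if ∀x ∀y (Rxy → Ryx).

The condition is symmetry. The B schema s → □◇s defines it.
Suppose s→□◇s is valid. Take Rxy and set V(s)={x}. Then s at x, so □◇s at x, so ◇s at y, so some z with Ryz has s; z=x, i.e. Ryx.

s → □◇s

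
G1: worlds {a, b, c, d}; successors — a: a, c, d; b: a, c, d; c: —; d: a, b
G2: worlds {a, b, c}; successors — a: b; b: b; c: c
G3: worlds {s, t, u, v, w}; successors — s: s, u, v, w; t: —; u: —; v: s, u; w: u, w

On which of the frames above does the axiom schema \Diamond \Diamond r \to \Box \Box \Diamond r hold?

G2

This is the axiom for a generalized confluence (Geach) condition; its first-order frame correspondent is \forall x \forall y \forall z ((x R^2 y \wedge x R^2 z) \to \exists w (y = w \wedge zRw)).
G1: fails — aR²a, aR²c but no w with a=w and cRw.
G2: condition met.
G3: fails — sR²s, sR²u but no w* with s=w* and uRw*.
Valid on: G2.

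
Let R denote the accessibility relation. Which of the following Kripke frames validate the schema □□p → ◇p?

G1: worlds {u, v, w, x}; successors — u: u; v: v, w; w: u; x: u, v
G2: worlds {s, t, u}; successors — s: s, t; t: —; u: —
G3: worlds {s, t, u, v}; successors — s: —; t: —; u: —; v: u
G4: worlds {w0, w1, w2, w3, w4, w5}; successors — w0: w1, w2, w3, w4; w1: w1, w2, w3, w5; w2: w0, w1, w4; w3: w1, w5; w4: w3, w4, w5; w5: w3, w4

G1, G4

Frame correspondent (Sahlqvist): ∀x ∃w (xR²w ∧ xRw) — i.e. a generalized confluence (Geach) condition.
G1: holds.
G2: fails — at t but no w with tR²w and tRw.
G3: fails — at s but no w with sR²w and sRw.
G4: holds.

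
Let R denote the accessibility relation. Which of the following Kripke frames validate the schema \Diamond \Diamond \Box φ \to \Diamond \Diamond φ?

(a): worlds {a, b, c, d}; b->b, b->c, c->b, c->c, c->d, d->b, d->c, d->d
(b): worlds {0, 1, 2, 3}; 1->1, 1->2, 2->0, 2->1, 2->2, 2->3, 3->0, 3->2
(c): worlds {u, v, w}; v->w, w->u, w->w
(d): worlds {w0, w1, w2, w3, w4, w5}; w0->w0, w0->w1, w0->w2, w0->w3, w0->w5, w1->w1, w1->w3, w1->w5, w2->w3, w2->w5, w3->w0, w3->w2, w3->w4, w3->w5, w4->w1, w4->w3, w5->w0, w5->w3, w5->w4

(a), (d)

This is the axiom for a generalized confluence (Geach) condition; its first-order frame correspondent is \forall x \forall y (x R^2 y \to \exists w (yRw \wedge x R^2 w)).
(a): condition met.
(b): fails — 1R²0 but no w with 0Rw and 1R²w.
(c): fails — vR²u but no t with uRt and vR²t.
(d): condition met.
Valid on: (a), (d).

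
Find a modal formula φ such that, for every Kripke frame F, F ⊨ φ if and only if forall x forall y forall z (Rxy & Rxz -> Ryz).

◇r → □◇r

A defining formula is ◇r → □◇r (the 5 axiom).
Suppose ◇r→□◇r is valid. Take Rxy, Rxz and set V(r)={y}. Then ◇r at x, so □◇r at x, so ◇r at z, so some w with Rzw has r; w=y, i.e. Rzy. By symmetry of the argument, Ryz.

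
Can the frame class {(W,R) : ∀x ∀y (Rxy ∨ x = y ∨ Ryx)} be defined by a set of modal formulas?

Any modally definable frame class is closed under disjoint unions.
Take 3 disjoint single-world reflexive frames: each is trivially connected, but their disjoint union has 3 worlds with no edge between distinct components, so it is not connected.
So the class is not modally definable.

No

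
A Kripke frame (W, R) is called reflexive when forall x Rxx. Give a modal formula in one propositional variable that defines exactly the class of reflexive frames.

The condition is reflexivity. The T schema □r → r defines it.
Suppose □r→r is valid. At any x set V(r)={w : Rxw}. Then □r holds at x, so r holds at x, i.e. Rxx.

□r → r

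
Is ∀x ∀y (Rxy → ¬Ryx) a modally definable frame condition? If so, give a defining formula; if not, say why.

Modal frame validity is preserved under surjective bounded morphisms.
The 5-cycle (worlds 0,1,2,3,4 with 0→1→2→3→4→0) is asymmetric. Mapping every world to a single reflexive point • is a surjective bounded morphism, and the reflexive point is not asymmetric (R•• but asymmetry requires ¬R••).
So the class is not modally definable.

No — not modally definable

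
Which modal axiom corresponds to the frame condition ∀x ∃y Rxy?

This is seriality; the standard corresponding axiom is D: □q → ◇q.
Suppose □q→◇q is valid. At any x set V(q)=W. Then □q at x, so ◇q at x, so x has a successor.

□q → ◇q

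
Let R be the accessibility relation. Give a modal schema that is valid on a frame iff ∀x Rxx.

The condition is reflexivity. The T schema □r → r defines it.
Suppose □r→r is valid. At any x set V(r)={w : Rxw}. Then □r holds at x, so r holds at x, i.e. Rxx.

□r → r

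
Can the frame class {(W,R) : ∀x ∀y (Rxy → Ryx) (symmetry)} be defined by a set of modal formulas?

Definable; p → □◇p defines it

The condition is symmetry. A defining modal formula is p → □◇p.
Suppose p→□◇p is valid. Take Rxy and set V(p)={x}. Then p at x, so □◇p at x, so ◇p at y, so some z with Ryz has p; z=x, i.e. Ryx.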